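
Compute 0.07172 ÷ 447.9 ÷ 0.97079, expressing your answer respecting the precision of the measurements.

1.649 × 10⁻⁴

0.07172 ÷ 447.9 ÷ 0.97079 = 0.000164943013327…
Multiplication/division keeps the fewest significant figures: 0.07172 → 4 s.f., 447.9 → 4 s.f., 0.97079 → 5 s.f.; limit is 4.
Rounded to 4 significant figures: 1.649 × 10⁻⁴.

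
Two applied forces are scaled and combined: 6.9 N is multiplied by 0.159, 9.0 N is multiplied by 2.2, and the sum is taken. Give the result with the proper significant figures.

6.9 × 0.159 = 1.0971 → 1.1 N (2 s.f., last digit at the 10^-1 place).
9.0 × 2.2 = 19.8 → 2.0 × 10^1 N (2 s.f., last digit at the 10^0 place).
Sum: 20.8971 N; keep the coarser place, 10^0.
Result: 21 N.

21 N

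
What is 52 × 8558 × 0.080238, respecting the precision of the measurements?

52 × 8558 × 0.080238 = 35707.193808
Multiplication/division keeps the fewest significant figures: 52 → 2 s.f., 8558 → 4 s.f., 0.080238 → 5 s.f.; limit is 2.
Rounded to 2 significant figures: 3.6 × 10^4.

3.6 × 10^4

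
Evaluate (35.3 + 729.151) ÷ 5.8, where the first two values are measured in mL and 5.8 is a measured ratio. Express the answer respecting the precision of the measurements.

35.3 mL + 729.151 mL = 764.451 mL; the sum is limited to 1 decimal place (4 s.f.).
Carrying full precision, 764.451 ÷ 5.8 = 131.801896552… mL; 5.8 has 2 s.f., so the result keeps min(4, 2) = 2 s.f.
Rounded to 2 significant figures: 1.3 × 10² mL.

1.3 × 10² mL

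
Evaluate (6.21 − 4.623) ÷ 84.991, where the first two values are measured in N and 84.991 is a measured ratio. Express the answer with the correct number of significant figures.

0.0187 N

6.21 N − 4.623 N = 1.587 N; the difference is limited to 2 decimal places (3 s.f.).
Carrying full precision, 1.587 ÷ 84.991 = 0.0186725653304… N; 84.991 has 5 s.f., so the result keeps min(3, 5) = 3 s.f.
Rounded to 3 significant figures: 0.0187 N.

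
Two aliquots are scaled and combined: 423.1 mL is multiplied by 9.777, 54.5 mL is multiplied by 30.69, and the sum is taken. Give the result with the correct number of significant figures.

5.81 × 10^3 mL

423.1 × 9.777 = 4136.6487 → 4137 mL (4 s.f., last digit at the 10^0 place).
54.5 × 30.69 = 1672.605 → 1.67 × 10^3 mL (3 s.f., last digit at the 10^1 place).
Sum: 5809.2537 mL; keep the coarser place, 10^1.
Result: 5.81 × 10^3 mL.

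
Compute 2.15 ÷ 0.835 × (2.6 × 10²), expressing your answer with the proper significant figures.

2.15 ÷ 0.835 × (2.6 × 10²) = 669.461077844…
Multiplication/division keeps the fewest significant figures: 2.15 → 3 s.f., 0.835 → 3 s.f., 2.6 × 10² → 2 s.f.; limit is 2.
Rounded to 2 significant figures: 6.7 × 10².

6.7 × 10²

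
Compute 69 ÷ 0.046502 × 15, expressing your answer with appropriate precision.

69 ÷ 0.046502 × 15 = 22257.1072212…
Multiplication/division keeps the fewest significant figures: 69 → 2 s.f., 0.046502 → 5 s.f., 15 → 2 s.f.; limit is 2.
Rounded to 2 significant figures: 2.2 × 10^4.

2.2 × 10^4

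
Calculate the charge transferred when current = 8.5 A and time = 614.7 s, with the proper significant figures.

charge transferred = 8.5 A × 614.7 s = 5224.95 C.
8.5 has 2 significant figures; 614.7 has 4.
Division/multiplication keeps the fewest: 2 significant figures.
Rounded: 5.2 × 10^3 C.

5.2 × 10^3 C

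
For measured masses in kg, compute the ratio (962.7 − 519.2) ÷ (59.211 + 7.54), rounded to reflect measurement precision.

6.644

962.7 − 519.2 = 443.5, limited to 1 d.p. → 4 s.f.; 59.211 + 7.54 = 66.751, limited to 2 d.p. → 4 s.f.
Carrying full precision, 443.5 ÷ 66.751 = 6.64409521955…; keep min(4, 4) = 4 s.f.
Rounded to 4 significant figures: 6.644.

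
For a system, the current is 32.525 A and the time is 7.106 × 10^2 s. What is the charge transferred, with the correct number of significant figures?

2.311 × 10^4 C

charge transferred = 32.525 A × 7.106 × 10^2 s = 23112.265 C.
32.525 has 5 significant figures; 7.106 × 10^2 has 4.
Division/multiplication keeps the fewest: 4 significant figures.
Rounded: 2.311 × 10^4 C.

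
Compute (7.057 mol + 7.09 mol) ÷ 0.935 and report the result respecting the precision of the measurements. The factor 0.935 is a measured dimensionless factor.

15.1 mol

7.057 mol + 7.09 mol = 14.147 mol; the sum is limited to 2 decimal places (4 s.f.).
Carrying full precision, 14.147 ÷ 0.935 = 15.1304812834… mol; 0.935 has 3 s.f., so the result keeps min(4, 3) = 3 s.f.
Rounded to 3 significant figures: 15.1 mol.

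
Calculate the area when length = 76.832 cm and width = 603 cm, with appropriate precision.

4.63 × 10^4 cm²

area = 76.832 cm × 603 cm = 46329.696 cm².
76.832 has 5 significant figures; 603 has 3.
Division/multiplication keeps the fewest: 3 significant figures.
Rounded: 4.63 × 10^4 cm².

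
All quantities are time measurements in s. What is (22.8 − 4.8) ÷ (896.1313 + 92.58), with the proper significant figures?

0.0182

22.8 − 4.8 = 18.0, limited to 1 d.p. → 3 s.f.; 896.1313 + 92.58 = 988.7113, limited to 2 d.p. → 5 s.f.
Carrying full precision, 18.0 ÷ 988.7113 = 0.0182055166154…; keep min(3, 5) = 3 s.f.
Rounded to 3 significant figures: 0.0182.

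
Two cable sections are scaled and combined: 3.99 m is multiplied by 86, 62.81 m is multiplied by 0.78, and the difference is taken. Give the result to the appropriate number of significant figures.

3.99 × 86 = 343.14 → 3.4 × 10^2 m (2 s.f., last digit at the 10^1 place).
62.81 × 0.78 = 48.9918 → 49 m (2 s.f., last digit at the 10^0 place).
Difference: 294.1482 m; keep the coarser place, 10^1.
Result: 2.9 × 10^2 m.

2.9 × 10^2 m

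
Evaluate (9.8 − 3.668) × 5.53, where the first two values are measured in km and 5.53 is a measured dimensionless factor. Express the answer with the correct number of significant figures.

34 km

9.8 km − 3.668 km = 6.132 km; the difference is limited to 1 decimal place (2 s.f.).
Carrying full precision, 6.132 × 5.53 = 33.90996 km; 5.53 has 3 s.f., so the result keeps min(2, 3) = 2 s.f.
Rounded to 2 significant figures: 34 km.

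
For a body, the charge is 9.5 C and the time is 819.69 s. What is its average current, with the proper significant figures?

0.012 A

average current = 9.5 C ÷ 819.69 s = 0.0115897473435… A.
9.5 has 2 significant figures; 819.69 has 5.
Division/multiplication keeps the fewest: 2 significant figures.
Rounded: 0.012 A.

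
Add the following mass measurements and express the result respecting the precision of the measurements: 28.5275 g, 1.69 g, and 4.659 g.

28.5275 g + 1.69 g + 4.659 g = 34.8765 g.
Addition/subtraction keeps the fewest decimal places: 28.5275 → 4 decimal places, 1.69 → 2 decimal places, 4.659 → 3 decimal places; limit is 2.
Rounded to 2 decimal places: 34.88 g.

34.88 g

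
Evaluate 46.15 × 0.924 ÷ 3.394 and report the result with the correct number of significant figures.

12.6

46.15 × 0.924 ÷ 3.394 = 12.5641131408…
Multiplication/division keeps the fewest significant figures: 46.15 → 4 s.f., 0.924 → 3 s.f., 3.394 → 4 s.f.; limit is 3.
Rounded to 3 significant figures: 12.6.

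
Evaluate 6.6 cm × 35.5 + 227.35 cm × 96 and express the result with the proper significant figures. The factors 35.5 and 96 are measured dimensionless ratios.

6.6 × 35.5 = 234.3 → 2.3 × 10² cm (2 s.f., last digit at the 10^1 place).
227.35 × 96 = 21825.6 → 2.2 × 10⁴ cm (2 s.f., last digit at the 10^3 place).
Sum: 22059.9 cm; keep the coarser place, 10^3.
Result: 2.2 × 10⁴ cm.

2.2 × 10⁴ cm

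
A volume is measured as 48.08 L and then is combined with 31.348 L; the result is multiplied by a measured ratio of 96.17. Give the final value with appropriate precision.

48.08 L + 31.348 L = 79.428 L; the sum is limited to 2 decimal places (4 s.f.).
Carrying full precision, 79.428 × 96.17 = 7638.59076 L; 96.17 has 4 s.f., so the result keeps min(4, 4) = 4 s.f.
Rounded to 4 significant figures: 7639 L.

7639 L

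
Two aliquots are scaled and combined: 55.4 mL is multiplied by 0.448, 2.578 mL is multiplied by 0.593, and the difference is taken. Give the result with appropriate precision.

23.3 mL

55.4 × 0.448 = 24.8192 → 24.8 mL (3 s.f., last digit at the 10^-1 place).
2.578 × 0.593 = 1.528754 → 1.53 mL (3 s.f., last digit at the 10^-2 place).
Difference: 23.290446 mL; keep the coarser place, 10^-1.
Result: 23.3 mL.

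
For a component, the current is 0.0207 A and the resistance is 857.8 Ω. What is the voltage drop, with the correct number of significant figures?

17.8 V

voltage drop = 0.0207 A × 857.8 Ω = 17.75646 V.
0.0207 has 3 significant figures; 857.8 has 4.
Division/multiplication keeps the fewest: 3 significant figures.
Rounded: 17.8 V.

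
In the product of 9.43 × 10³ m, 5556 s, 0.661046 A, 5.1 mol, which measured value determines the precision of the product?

5.1 mol

9.43 × 10³ m → 3 s.f.; 5556 s → 4 s.f.; 0.661046 A → 6 s.f.; 5.1 mol → 2 s.f.
The fewest is 2 significant figures, from 5.1 mol.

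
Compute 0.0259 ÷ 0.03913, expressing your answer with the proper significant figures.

0.662

0.0259 ÷ 0.03913 = 0.661896243292…
Multiplication/division keeps the fewest significant figures: 0.0259 → 3 s.f., 0.03913 → 4 s.f.; limit is 3.
Rounded to 3 significant figures: 0.662.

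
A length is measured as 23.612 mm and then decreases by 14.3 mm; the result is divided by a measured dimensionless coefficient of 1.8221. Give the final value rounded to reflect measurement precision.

5.1 mm

23.612 mm − 14.3 mm = 9.312 mm; the difference is limited to 1 decimal place (2 s.f.).
Carrying full precision, 9.312 ÷ 1.8221 = 5.11058668569… mm; 1.8221 has 5 s.f., so the result keeps min(2, 5) = 2 s.f.
Rounded to 2 significant figures: 5.1 mm.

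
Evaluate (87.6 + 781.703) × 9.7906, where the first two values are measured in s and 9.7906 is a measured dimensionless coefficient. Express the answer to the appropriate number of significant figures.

87.6 s + 781.703 s = 869.303 s; the sum is limited to 1 decimal place (4 s.f.).
Carrying full precision, 869.303 × 9.7906 = 8510.9979518 s; 9.7906 has 5 s.f., so the result keeps min(4, 5) = 4 s.f.
Rounded to 4 significant figures: 8511 s.

8511 s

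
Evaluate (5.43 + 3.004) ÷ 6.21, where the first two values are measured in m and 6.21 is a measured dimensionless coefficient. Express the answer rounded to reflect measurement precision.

1.36 m

5.43 m + 3.004 m = 8.434 m; the sum is limited to 2 decimal places (3 s.f.).
Carrying full precision, 8.434 ÷ 6.21 = 1.35813204509… m; 6.21 has 3 s.f., so the result keeps min(3, 3) = 3 s.f.
Rounded to 3 significant figures: 1.36 m.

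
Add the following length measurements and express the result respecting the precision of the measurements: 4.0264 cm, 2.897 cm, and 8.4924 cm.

15.416 cm

4.0264 cm + 2.897 cm + 8.4924 cm = 15.4158 cm.
Addition/subtraction keeps the fewest decimal places: 4.0264 → 4 decimal places, 2.897 → 3 decimal places, 8.4924 → 4 decimal places; limit is 3.
Rounded to 3 decimal places: 15.416 cm.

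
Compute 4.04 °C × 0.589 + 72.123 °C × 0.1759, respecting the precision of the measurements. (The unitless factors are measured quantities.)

4.04 × 0.589 = 2.37956 → 2.38 °C (3 s.f., last digit at the 10^-2 place).
72.123 × 0.1759 = 12.6864357 → 12.69 °C (4 s.f., last digit at the 10^-2 place).
Sum: 15.0659957 °C; keep the coarser place, 10^-2.
Result: 15.07 °C.

15.07 °C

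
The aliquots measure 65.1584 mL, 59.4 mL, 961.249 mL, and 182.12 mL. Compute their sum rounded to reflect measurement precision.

1267.9 mL

65.1584 mL + 59.4 mL + 961.249 mL + 182.12 mL = 1267.9274 mL.
Addition/subtraction keeps the fewest decimal places: 65.1584 → 4 decimal places, 59.4 → 1 decimal place, 961.249 → 3 decimal places, 182.12 → 2 decimal places; limit is 1.
Rounded to 1 decimal place: 1267.9 mL.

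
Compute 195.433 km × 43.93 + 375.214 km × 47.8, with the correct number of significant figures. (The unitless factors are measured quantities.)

2.65 × 10⁴ km

195.433 × 43.93 = 8585.37169 → 8585 km (4 s.f., last digit at the 10^0 place).
375.214 × 47.8 = 17935.2292 → 1.79 × 10⁴ km (3 s.f., last digit at the 10^2 place).
Sum: 26520.60089 km; keep the coarser place, 10^2.
Result: 2.65 × 10⁴ km.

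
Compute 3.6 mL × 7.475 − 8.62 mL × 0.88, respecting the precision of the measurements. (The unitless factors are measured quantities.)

19 mL

3.6 × 7.475 = 26.91 → 27 mL (2 s.f., last digit at the 10^0 place).
8.62 × 0.88 = 7.5856 → 7.6 mL (2 s.f., last digit at the 10^-1 place).
Difference: 19.3244 mL; keep the coarser place, 10^0.
Result: 19 mL.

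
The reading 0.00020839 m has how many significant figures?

5

0.00020839: leading zeros are not significant; zeros between nonzero digits are significant.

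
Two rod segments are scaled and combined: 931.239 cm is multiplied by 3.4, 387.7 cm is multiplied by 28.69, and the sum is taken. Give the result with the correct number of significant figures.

1.43 × 10⁴ cm

931.239 × 3.4 = 3166.2126 → 3.2 × 10³ cm (2 s.f., last digit at the 10^2 place).
387.7 × 28.69 = 11123.113 → 1.112 × 10⁴ cm (4 s.f., last digit at the 10^1 place).
Sum: 14289.3256 cm; keep the coarser place, 10^2.
Result: 1.43 × 10⁴ cm.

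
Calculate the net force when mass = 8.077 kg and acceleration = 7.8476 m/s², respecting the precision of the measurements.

net force = 8.077 kg × 7.8476 m/s² = 63.3850652 N.
8.077 has 4 significant figures; 7.8476 has 5.
Division/multiplication keeps the fewest: 4 significant figures.
Rounded: 63.39 N.

63.39 N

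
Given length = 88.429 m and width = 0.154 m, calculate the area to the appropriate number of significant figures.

area = 88.429 m × 0.154 m = 13.618066 m².
88.429 has 5 significant figures; 0.154 has 3.
Division/multiplication keeps the fewest: 3 significant figures.
Rounded: 13.6 m².

13.6 m²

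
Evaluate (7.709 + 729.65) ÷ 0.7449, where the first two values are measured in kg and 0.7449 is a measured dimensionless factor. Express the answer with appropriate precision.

7.709 kg + 729.65 kg = 737.359 kg; the sum is limited to 2 decimal places (5 s.f.).
Carrying full precision, 737.359 ÷ 0.7449 = 989.876493489… kg; 0.7449 has 4 s.f., so the result keeps min(5, 4) = 4 s.f.
Rounded to 4 significant figures: 989.9 kg.

989.9 kg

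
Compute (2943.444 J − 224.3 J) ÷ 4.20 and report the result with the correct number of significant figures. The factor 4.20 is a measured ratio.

647 J

2943.444 J − 224.3 J = 2719.144 J; the difference is limited to 1 decimal place (5 s.f.).
Carrying full precision, 2719.144 ÷ 4.20 = 647.415238095… J; 4.20 has 3 s.f., so the result keeps min(5, 3) = 3 s.f.
Rounded to 3 significant figures: 647 J.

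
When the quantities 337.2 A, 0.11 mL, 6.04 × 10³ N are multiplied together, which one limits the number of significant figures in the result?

337.2 A → 4 s.f.; 0.11 mL → 2 s.f.; 6.04 × 10³ N → 3 s.f.
The fewest is 2 significant figures, from 0.11 mL.

0.11 mL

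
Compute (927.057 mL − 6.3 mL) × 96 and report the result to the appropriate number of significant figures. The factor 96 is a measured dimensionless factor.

927.057 mL − 6.3 mL = 920.757 mL; the difference is limited to 1 decimal place (4 s.f.).
Carrying full precision, 920.757 × 96 = 88392.672 mL; 96 has 2 s.f., so the result keeps min(4, 2) = 2 s.f.
Rounded to 2 significant figures: 8.8 × 10⁴ mL.

8.8 × 10⁴ mL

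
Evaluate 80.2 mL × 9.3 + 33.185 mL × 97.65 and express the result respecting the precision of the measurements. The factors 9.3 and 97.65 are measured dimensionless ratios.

80.2 × 9.3 = 745.86 → 7.5 × 10² mL (2 s.f., last digit at the 10^1 place).
33.185 × 97.65 = 3240.51525 → 3.241 × 10³ mL (4 s.f., last digit at the 10^0 place).
Sum: 3986.37525 mL; keep the coarser place, 10^1.
Result: 3.99 × 10³ mL.

3.99 × 10³ mL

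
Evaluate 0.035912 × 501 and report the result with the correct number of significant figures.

18.0

0.035912 × 501 = 17.991912
Multiplication/division keeps the fewest significant figures: 0.035912 → 5 s.f., 501 → 3 s.f.; limit is 3.
Rounded to 3 significant figures: 18.0.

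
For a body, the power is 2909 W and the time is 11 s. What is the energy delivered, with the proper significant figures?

energy delivered = 2909 W × 11 s = 31999 J.
2909 has 4 significant figures; 11 has 2.
Division/multiplication keeps the fewest: 2 significant figures.
Rounded: 3.2 × 10^4 J.

3.2 × 10^4 J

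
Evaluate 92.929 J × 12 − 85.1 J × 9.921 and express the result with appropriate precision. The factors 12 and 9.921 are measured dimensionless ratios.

92.929 × 12 = 1115.148 → 1.1 × 10³ J (2 s.f., last digit at the 10^2 place).
85.1 × 9.921 = 844.2771 → 844 J (3 s.f., last digit at the 10^0 place).
Difference: 270.8709 J; keep the coarser place, 10^2.
Result: 3 × 10² J.

3 × 10² J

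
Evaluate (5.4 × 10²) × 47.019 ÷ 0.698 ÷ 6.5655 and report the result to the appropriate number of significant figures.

(5.4 × 10²) × 47.019 ÷ 0.698 ÷ 6.5655 = 5540.43571076…
Multiplication/division keeps the fewest significant figures: 5.4 × 10² → 2 s.f., 47.019 → 5 s.f., 0.698 → 3 s.f., 6.5655 → 5 s.f.; limit is 2.
Rounded to 2 significant figures: 5.5 × 10³.

5.5 × 10³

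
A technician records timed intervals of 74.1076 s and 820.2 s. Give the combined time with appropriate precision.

74.1076 s + 820.2 s = 894.3076 s.
Addition/subtraction keeps the fewest decimal places: 74.1076 → 4 decimal places, 820.2 → 1 decimal place; limit is 1.
Rounded to 1 decimal place: 894.3 s.

894.3 s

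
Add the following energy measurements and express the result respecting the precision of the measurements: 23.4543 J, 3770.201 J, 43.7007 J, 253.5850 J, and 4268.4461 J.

23.4543 J + 3770.201 J + 43.7007 J + 253.5850 J + 4268.4461 J = 8359.3871 J.
Addition/subtraction keeps the fewest decimal places: 23.4543 → 4 decimal places, 3770.201 → 3 decimal places, 43.7007 → 4 decimal places, 253.5850 → 4 decimal places, 4268.4461 → 4 decimal places; limit is 3.
Rounded to 3 decimal places: 8359.387 J.

8359.387 J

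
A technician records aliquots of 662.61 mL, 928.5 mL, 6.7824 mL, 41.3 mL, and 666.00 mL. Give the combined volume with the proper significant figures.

2.3052 × 10³ mL

662.61 mL + 928.5 mL + 6.7824 mL + 41.3 mL + 666.00 mL = 2305.1924 mL.
Addition/subtraction keeps the fewest decimal places: 662.61 → 2 decimal places, 928.5 → 1 decimal place, 6.7824 → 4 decimal places, 41.3 → 1 decimal place, 666.00 → 2 decimal places; limit is 1.
Rounded to 1 decimal place: 2.3052 × 10³ mL.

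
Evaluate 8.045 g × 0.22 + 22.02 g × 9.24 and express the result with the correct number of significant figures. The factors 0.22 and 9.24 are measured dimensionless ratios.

8.045 × 0.22 = 1.7699 → 1.8 g (2 s.f., last digit at the 10^-1 place).
22.02 × 9.24 = 203.4648 → 203 g (3 s.f., last digit at the 10^0 place).
Sum: 205.2347 g; keep the coarser place, 10^0.
Result: 205 g.

205 g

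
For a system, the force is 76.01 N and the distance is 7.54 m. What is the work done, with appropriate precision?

work done = 76.01 N × 7.54 m = 573.1154 J.
76.01 has 4 significant figures; 7.54 has 3.
Division/multiplication keeps the fewest: 3 significant figures.
Rounded: 573 J.

573 J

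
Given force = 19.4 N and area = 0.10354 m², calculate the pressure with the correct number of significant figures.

1.87 × 10^2 Pa

pressure = 19.4 N ÷ 0.10354 m² = 187.367201082… Pa.
19.4 has 3 significant figures; 0.10354 has 5.
Division/multiplication keeps the fewest: 3 significant figures.
Rounded: 1.87 × 10^2 Pa.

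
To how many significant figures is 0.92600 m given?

5

0.92600: leading zeros are not significant; trailing zeros after a decimal point are significant.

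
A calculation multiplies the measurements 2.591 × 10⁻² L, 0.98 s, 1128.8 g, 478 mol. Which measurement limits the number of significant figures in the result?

2.591 × 10⁻² L → 4 s.f.; 0.98 s → 2 s.f.; 1128.8 g → 5 s.f.; 478 mol → 3 s.f.
The fewest is 2 significant figures, from 0.98 s.

0.98 s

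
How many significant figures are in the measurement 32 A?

2

32: every digit is nonzero and significant.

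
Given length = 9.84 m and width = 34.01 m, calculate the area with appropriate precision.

area = 9.84 m × 34.01 m = 334.6584 m².
9.84 has 3 significant figures; 34.01 has 4.
Division/multiplication keeps the fewest: 3 significant figures.
Rounded: 335 m².

335 m²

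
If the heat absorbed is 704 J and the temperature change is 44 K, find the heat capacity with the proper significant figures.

heat capacity = 704 J ÷ 44 K = 16 J/K.
704 has 3 significant figures; 44 has 2.
Division/multiplication keeps the fewest: 2 significant figures.
Rounded: 16 J/K.

16 J/K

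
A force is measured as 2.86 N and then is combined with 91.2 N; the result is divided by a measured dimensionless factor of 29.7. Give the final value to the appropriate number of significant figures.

3.17 N

2.86 N + 91.2 N = 94.06 N; the sum is limited to 1 decimal place (3 s.f.).
Carrying full precision, 94.06 ÷ 29.7 = 3.167003367… N; 29.7 has 3 s.f., so the result keeps min(3, 3) = 3 s.f.
Rounded to 3 significant figures: 3.17 N.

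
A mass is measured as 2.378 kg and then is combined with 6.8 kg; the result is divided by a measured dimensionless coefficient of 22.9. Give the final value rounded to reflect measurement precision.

2.378 kg + 6.8 kg = 9.178 kg; the sum is limited to 1 decimal place (2 s.f.).
Carrying full precision, 9.178 ÷ 22.9 = 0.400786026201… kg; 22.9 has 3 s.f., so the result keeps min(2, 3) = 2 s.f.
Rounded to 2 significant figures: 0.40 kg.

0.40 kg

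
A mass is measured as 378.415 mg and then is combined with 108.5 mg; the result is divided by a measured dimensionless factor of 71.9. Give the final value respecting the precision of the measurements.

6.77 mg

378.415 mg + 108.5 mg = 486.915 mg; the sum is limited to 1 decimal place (4 s.f.).
Carrying full precision, 486.915 ÷ 71.9 = 6.77211404729… mg; 71.9 has 3 s.f., so the result keeps min(4, 3) = 3 s.f.
Rounded to 3 significant figures: 6.77 mg.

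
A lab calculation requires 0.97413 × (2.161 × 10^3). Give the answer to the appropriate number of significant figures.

0.97413 × (2.161 × 10^3) = 2105.09493
Multiplication/division keeps the fewest significant figures: 0.97413 → 5 s.f., 2.161 × 10^3 → 4 s.f.; limit is 4.
Rounded to 4 significant figures: 2.105 × 10^3.

2.105 × 10^3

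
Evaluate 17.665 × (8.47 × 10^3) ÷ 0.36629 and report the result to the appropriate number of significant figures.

17.665 × (8.47 × 10^3) ÷ 0.36629 = 408481.121516…
Multiplication/division keeps the fewest significant figures: 17.665 → 5 s.f., 8.47 × 10^3 → 3 s.f., 0.36629 → 5 s.f.; limit is 3.
Rounded to 3 significant figures: 4.08 × 10^5.

4.08 × 10^5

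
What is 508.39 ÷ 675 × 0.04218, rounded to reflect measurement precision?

0.0318

508.39 ÷ 675 × 0.04218 = 0.0317687262222…
Multiplication/division keeps the fewest significant figures: 508.39 → 5 s.f., 675 → 3 s.f., 0.04218 → 4 s.f.; limit is 3.
Rounded to 3 significant figures: 0.0318.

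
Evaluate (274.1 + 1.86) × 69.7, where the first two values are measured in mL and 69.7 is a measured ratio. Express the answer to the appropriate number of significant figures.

1.92 × 10^4 mL

274.1 mL + 1.86 mL = 275.96 mL; the sum is limited to 1 decimal place (4 s.f.).
Carrying full precision, 275.96 × 69.7 = 19234.412 mL; 69.7 has 3 s.f., so the result keeps min(4, 3) = 3 s.f.
Rounded to 3 significant figures: 1.92 × 10^4 mL.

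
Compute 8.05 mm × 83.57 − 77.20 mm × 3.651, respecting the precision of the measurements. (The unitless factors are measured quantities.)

391 mm

8.05 × 83.57 = 672.7385 → 673 mm (3 s.f., last digit at the 10^0 place).
77.20 × 3.651 = 281.8572 → 281.9 mm (4 s.f., last digit at the 10^-1 place).
Difference: 390.8813 mm; keep the coarser place, 10^0.
Result: 391 mm.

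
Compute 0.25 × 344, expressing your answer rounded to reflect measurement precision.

0.25 × 344 = 86
Multiplication/division keeps the fewest significant figures: 0.25 → 2 s.f., 344 → 3 s.f.; limit is 2.
Rounded to 2 significant figures: 86.

86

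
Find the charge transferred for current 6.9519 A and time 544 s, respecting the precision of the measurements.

3.78 × 10^3 C

charge transferred = 6.9519 A × 544 s = 3781.8336 C.
6.9519 has 5 significant figures; 544 has 3.
Division/multiplication keeps the fewest: 3 significant figures.
Rounded: 3.78 × 10^3 C.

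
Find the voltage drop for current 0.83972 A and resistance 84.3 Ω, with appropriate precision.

voltage drop = 0.83972 A × 84.3 Ω = 70.788396 V.
0.83972 has 5 significant figures; 84.3 has 3.
Division/multiplication keeps the fewest: 3 significant figures.
Rounded: 70.8 V.

70.8 V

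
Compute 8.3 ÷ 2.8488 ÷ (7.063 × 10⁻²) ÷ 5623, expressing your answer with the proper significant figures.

0.0073

8.3 ÷ 2.8488 ÷ (7.063 × 10⁻²) ÷ 5623 = 0.00733599187992…
Multiplication/division keeps the fewest significant figures: 8.3 → 2 s.f., 2.8488 → 5 s.f., 7.063 × 10⁻² → 4 s.f., 5623 → 4 s.f.; limit is 2.
Rounded to 2 significant figures: 0.0073.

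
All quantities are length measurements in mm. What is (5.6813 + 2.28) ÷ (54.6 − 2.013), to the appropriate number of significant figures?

5.6813 + 2.28 = 7.9613, limited to 2 d.p. → 3 s.f.; 54.6 − 2.013 = 52.587, limited to 1 d.p. → 3 s.f.
Carrying full precision, 7.9613 ÷ 52.587 = 0.151392929812…; keep min(3, 3) = 3 s.f.
Rounded to 3 significant figures: 0.151.

0.151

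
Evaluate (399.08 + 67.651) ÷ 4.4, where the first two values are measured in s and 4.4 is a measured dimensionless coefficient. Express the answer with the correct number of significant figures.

399.08 s + 67.651 s = 466.731 s; the sum is limited to 2 decimal places (5 s.f.).
Carrying full precision, 466.731 ÷ 4.4 = 106.075227273… s; 4.4 has 2 s.f., so the result keeps min(5, 2) = 2 s.f.
Rounded to 2 significant figures: 1.1 × 10² s.

1.1 × 10² s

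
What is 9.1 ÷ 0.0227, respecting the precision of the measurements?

4.0 × 10^2

9.1 ÷ 0.0227 = 400.881057269…
Multiplication/division keeps the fewest significant figures: 9.1 → 2 s.f., 0.0227 → 3 s.f.; limit is 2.
Rounded to 2 significant figures: 4.0 × 10^2.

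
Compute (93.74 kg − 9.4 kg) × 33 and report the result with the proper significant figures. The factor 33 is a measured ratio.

2.8 × 10³ kg

93.74 kg − 9.4 kg = 84.34 kg; the difference is limited to 1 decimal place (3 s.f.).
Carrying full precision, 84.34 × 33 = 2783.22 kg; 33 has 2 s.f., so the result keeps min(3, 2) = 2 s.f.
Rounded to 2 significant figures: 2.8 × 10³ kg.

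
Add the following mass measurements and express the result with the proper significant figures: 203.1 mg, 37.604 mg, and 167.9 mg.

203.1 mg + 37.604 mg + 167.9 mg = 408.604 mg.
Addition/subtraction keeps the fewest decimal places: 203.1 → 1 decimal place, 37.604 → 3 decimal places, 167.9 → 1 decimal place; limit is 1.
Rounded to 1 decimal place: 408.6 mg.

408.6 mg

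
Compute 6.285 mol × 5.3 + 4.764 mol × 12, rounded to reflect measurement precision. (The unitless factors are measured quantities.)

90. mol

6.285 × 5.3 = 33.3105 → 33 mol (2 s.f., last digit at the 10^0 place).
4.764 × 12 = 57.168 → 57 mol (2 s.f., last digit at the 10^0 place).
Sum: 90.4785 mol; keep the coarser place, 10^0.
Result: 90. mol.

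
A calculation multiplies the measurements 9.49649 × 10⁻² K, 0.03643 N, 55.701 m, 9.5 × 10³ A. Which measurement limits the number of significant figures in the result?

9.49649 × 10⁻² K → 6 s.f.; 0.03643 N → 4 s.f.; 55.701 m → 5 s.f.; 9.5 × 10³ A → 2 s.f.
The fewest is 2 significant figures, from 9.5 × 10³ A.

9.5 × 10³ A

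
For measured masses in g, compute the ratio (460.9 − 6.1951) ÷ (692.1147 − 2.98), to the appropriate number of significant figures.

460.9 − 6.1951 = 454.7049, limited to 1 d.p. → 4 s.f.; 692.1147 − 2.98 = 689.1347, limited to 2 d.p. → 5 s.f.
Carrying full precision, 454.7049 ÷ 689.1347 = 0.659820061303…; keep min(4, 5) = 4 s.f.
Rounded to 4 significant figures: 0.6598.

0.6598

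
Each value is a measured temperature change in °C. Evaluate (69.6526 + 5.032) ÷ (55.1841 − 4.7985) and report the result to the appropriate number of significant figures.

69.6526 + 5.032 = 74.6846, limited to 3 d.p. → 5 s.f.; 55.1841 − 4.7985 = 50.3856, limited to 4 d.p. → 6 s.f.
Carrying full precision, 74.6846 ÷ 50.3856 = 1.48226080467…; keep min(5, 6) = 5 s.f.
Rounded to 5 significant figures: 1.4823.

1.4823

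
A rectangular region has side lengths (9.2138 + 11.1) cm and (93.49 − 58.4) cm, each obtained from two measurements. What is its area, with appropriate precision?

7.13 × 10^2 cm²

9.2138 + 11.1 = 20.3138, limited to 1 d.p. → 3 s.f.; 93.49 − 58.4 = 35.09, limited to 1 d.p. → 3 s.f.
Carrying full precision, 20.3138 × 35.09 = 712.811242; keep min(3, 3) = 3 s.f.
Rounded to 3 significant figures: 7.13 × 10^2 cm².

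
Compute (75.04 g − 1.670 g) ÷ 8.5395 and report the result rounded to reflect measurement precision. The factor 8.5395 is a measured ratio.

75.04 g − 1.670 g = 73.370 g; the difference is limited to 2 decimal places (4 s.f.).
Carrying full precision, 73.370 ÷ 8.5395 = 8.59183792962… g; 8.5395 has 5 s.f., so the result keeps min(4, 5) = 4 s.f.
Rounded to 4 significant figures: 8.592 g.

8.592 g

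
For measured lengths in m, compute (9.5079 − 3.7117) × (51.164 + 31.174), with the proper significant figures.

477.25 m²

9.5079 − 3.7117 = 5.7962, limited to 4 d.p. → 5 s.f.; 51.164 + 31.174 = 82.338, limited to 3 d.p. → 5 s.f.
Carrying full precision, 5.7962 × 82.338 = 477.2475156; keep min(5, 5) = 5 s.f.
Rounded to 5 significant figures: 477.25 m².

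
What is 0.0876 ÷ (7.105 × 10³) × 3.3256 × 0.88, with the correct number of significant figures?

3.6 × 10⁻⁵

0.0876 ÷ (7.105 × 10³) × 3.3256 × 0.88 = 0.0000360821749191…
Multiplication/division keeps the fewest significant figures: 0.0876 → 3 s.f., 7.105 × 10³ → 4 s.f., 3.3256 → 5 s.f., 0.88 → 2 s.f.; limit is 2.
Rounded to 2 significant figures: 3.6 × 10⁻⁵.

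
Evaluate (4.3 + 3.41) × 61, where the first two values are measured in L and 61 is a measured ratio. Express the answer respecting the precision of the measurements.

4.3 L + 3.41 L = 7.71 L; the sum is limited to 1 decimal place (2 s.f.).
Carrying full precision, 7.71 × 61 = 470.31 L; 61 has 2 s.f., so the result keeps min(2, 2) = 2 s.f.
Rounded to 2 significant figures: 4.7 × 10^2 L.

4.7 × 10^2 L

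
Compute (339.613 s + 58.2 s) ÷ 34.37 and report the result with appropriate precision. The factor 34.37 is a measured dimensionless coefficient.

11.57 s

339.613 s + 58.2 s = 397.813 s; the sum is limited to 1 decimal place (4 s.f.).
Carrying full precision, 397.813 ÷ 34.37 = 11.574425371… s; 34.37 has 4 s.f., so the result keeps min(4, 4) = 4 s.f.
Rounded to 4 significant figures: 11.57 s.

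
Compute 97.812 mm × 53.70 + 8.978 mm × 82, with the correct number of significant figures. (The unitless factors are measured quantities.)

5.99 × 10³ mm

97.812 × 53.70 = 5252.5044 → 5253 mm (4 s.f., last digit at the 10^0 place).
8.978 × 82 = 736.196 → 7.4 × 10² mm (2 s.f., last digit at the 10^1 place).
Sum: 5988.7004 mm; keep the coarser place, 10^1.
Result: 5.99 × 10³ mm.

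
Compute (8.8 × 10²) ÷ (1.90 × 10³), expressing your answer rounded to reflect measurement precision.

(8.8 × 10²) ÷ (1.90 × 10³) = 0.463157894737…
Multiplication/division keeps the fewest significant figures: 8.8 × 10² → 2 s.f., 1.90 × 10³ → 3 s.f.; limit is 2.
Rounded to 2 significant figures: 0.46.

0.46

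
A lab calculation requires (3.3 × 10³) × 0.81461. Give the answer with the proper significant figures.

2.7 × 10³

(3.3 × 10³) × 0.81461 = 2688.213
Multiplication/division keeps the fewest significant figures: 3.3 × 10³ → 2 s.f., 0.81461 → 5 s.f.; limit is 2.
Rounded to 2 significant figures: 2.7 × 10³.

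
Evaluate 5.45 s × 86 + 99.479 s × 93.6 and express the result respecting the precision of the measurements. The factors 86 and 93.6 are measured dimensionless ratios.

5.45 × 86 = 468.7 → 4.7 × 10² s (2 s.f., last digit at the 10^1 place).
99.479 × 93.6 = 9311.2344 → 9.31 × 10³ s (3 s.f., last digit at the 10^1 place).
Sum: 9779.9344 s; keep the coarser place, 10^1.
Result: 9.78 × 10³ s.

9.78 × 10³ s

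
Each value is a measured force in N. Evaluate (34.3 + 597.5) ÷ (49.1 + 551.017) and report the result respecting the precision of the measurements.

34.3 + 597.5 = 631.8, limited to 1 d.p. → 4 s.f.; 49.1 + 551.017 = 600.117, limited to 1 d.p. → 4 s.f.
Carrying full precision, 631.8 ÷ 600.117 = 1.05279470503…; keep min(4, 4) = 4 s.f.
Rounded to 4 significant figures: 1.053.

1.053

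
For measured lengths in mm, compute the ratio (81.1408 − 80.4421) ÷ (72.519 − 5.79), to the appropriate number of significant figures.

81.1408 − 80.4421 = 0.6987, limited to 4 d.p. → 4 s.f.; 72.519 − 5.79 = 66.729, limited to 2 d.p. → 4 s.f.
Carrying full precision, 0.6987 ÷ 66.729 = 0.0104707098863…; keep min(4, 4) = 4 s.f.
Rounded to 4 significant figures: 0.01047.

0.01047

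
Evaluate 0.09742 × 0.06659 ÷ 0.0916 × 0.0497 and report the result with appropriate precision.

0.00352

0.09742 × 0.06659 ÷ 0.0916 × 0.0497 = 0.00351980055306…
Multiplication/division keeps the fewest significant figures: 0.09742 → 4 s.f., 0.06659 → 4 s.f., 0.0916 → 3 s.f., 0.0497 → 3 s.f.; limit is 3.
Rounded to 3 significant figures: 0.00352.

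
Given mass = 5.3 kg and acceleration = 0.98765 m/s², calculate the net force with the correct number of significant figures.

net force = 5.3 kg × 0.98765 m/s² = 5.234545 N.
5.3 has 2 significant figures; 0.98765 has 5.
Division/multiplication keeps the fewest: 2 significant figures.
Rounded: 5.2 N.

5.2 N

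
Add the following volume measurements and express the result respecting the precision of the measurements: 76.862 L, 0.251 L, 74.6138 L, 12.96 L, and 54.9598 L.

76.862 L + 0.251 L + 74.6138 L + 12.96 L + 54.9598 L = 219.6466 L.
Addition/subtraction keeps the fewest decimal places: 76.862 → 3 decimal places, 0.251 → 3 decimal places, 74.6138 → 4 decimal places, 12.96 → 2 decimal places, 54.9598 → 4 decimal places; limit is 2.
Rounded to 2 decimal places: 219.65 L.

219.65 L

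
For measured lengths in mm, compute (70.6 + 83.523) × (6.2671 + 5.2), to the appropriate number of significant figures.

70.6 + 83.523 = 154.123, limited to 1 d.p. → 4 s.f.; 6.2671 + 5.2 = 11.4671, limited to 1 d.p. → 3 s.f.
Carrying full precision, 154.123 × 11.4671 = 1767.3438533; keep min(4, 3) = 3 s.f.
Rounded to 3 significant figures: 1.77 × 10³ mm².

1.77 × 10³ mm²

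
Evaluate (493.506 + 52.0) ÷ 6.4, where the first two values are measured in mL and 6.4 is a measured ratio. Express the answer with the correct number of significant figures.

85 mL

493.506 mL + 52.0 mL = 545.506 mL; the sum is limited to 1 decimal place (4 s.f.).
Carrying full precision, 545.506 ÷ 6.4 = 85.2353125 mL; 6.4 has 2 s.f., so the result keeps min(4, 2) = 2 s.f.
Rounded to 2 significant figures: 85 mL.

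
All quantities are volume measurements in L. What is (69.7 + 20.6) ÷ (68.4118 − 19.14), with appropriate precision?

1.83

69.7 + 20.6 = 90.3, limited to 1 d.p. → 3 s.f.; 68.4118 − 19.14 = 49.2718, limited to 2 d.p. → 4 s.f.
Carrying full precision, 90.3 ÷ 49.2718 = 1.83269131633…; keep min(3, 4) = 3 s.f.
Rounded to 3 significant figures: 1.83.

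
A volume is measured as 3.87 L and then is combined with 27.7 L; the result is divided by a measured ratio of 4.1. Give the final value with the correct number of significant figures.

3.87 L + 27.7 L = 31.57 L; the sum is limited to 1 decimal place (3 s.f.).
Carrying full precision, 31.57 ÷ 4.1 = 7.7 L; 4.1 has 2 s.f., so the result keeps min(3, 2) = 2 s.f.
Rounded to 2 significant figures: 7.7 L.

7.7 L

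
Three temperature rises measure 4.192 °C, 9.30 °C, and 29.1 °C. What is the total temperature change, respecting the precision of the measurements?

4.192 °C + 9.30 °C + 29.1 °C = 42.592 °C.
Addition/subtraction keeps the fewest decimal places: 4.192 → 3 decimal places, 9.30 → 2 decimal places, 29.1 → 1 decimal place; limit is 1.
Rounded to 1 decimal place: 42.6 °C.

42.6 °C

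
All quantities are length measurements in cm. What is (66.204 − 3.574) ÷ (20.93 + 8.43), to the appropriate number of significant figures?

66.204 − 3.574 = 62.630, limited to 3 d.p. → 5 s.f.; 20.93 + 8.43 = 29.36, limited to 2 d.p. → 4 s.f.
Carrying full precision, 62.630 ÷ 29.36 = 2.13317438692…; keep min(5, 4) = 4 s.f.
Rounded to 4 significant figures: 2.133.

2.133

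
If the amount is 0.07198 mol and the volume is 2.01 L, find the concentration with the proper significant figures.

concentration = 0.07198 mol ÷ 2.01 L = 0.0358109452736… mol/L.
0.07198 has 4 significant figures; 2.01 has 3.
Division/multiplication keeps the fewest: 3 significant figures.
Rounded: 0.0358 mol/L.

0.0358 mol/L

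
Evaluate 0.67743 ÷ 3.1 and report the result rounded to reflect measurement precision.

0.67743 ÷ 3.1 = 0.218525806452…
Multiplication/division keeps the fewest significant figures: 0.67743 → 5 s.f., 3.1 → 2 s.f.; limit is 2.
Rounded to 2 significant figures: 0.22.

0.22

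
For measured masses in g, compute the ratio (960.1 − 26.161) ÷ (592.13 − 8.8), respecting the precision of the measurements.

960.1 − 26.161 = 933.939, limited to 1 d.p. → 4 s.f.; 592.13 − 8.8 = 583.33, limited to 1 d.p. → 4 s.f.
Carrying full precision, 933.939 ÷ 583.33 = 1.60104743456…; keep min(4, 4) = 4 s.f.
Rounded to 4 significant figures: 1.601.

1.601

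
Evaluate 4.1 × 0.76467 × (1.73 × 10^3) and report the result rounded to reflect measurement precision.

5.4 × 10^3

4.1 × 0.76467 × (1.73 × 10^3) = 5423.80431
Multiplication/division keeps the fewest significant figures: 4.1 → 2 s.f., 0.76467 → 5 s.f., 1.73 × 10^3 → 3 s.f.; limit is 2.
Rounded to 2 significant figures: 5.4 × 10^3.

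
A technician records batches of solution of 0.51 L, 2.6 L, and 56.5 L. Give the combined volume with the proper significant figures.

0.51 L + 2.6 L + 56.5 L = 59.61 L.
Addition/subtraction keeps the fewest decimal places: 0.51 → 2 decimal places, 2.6 → 1 decimal place, 56.5 → 1 decimal place; limit is 1.
Rounded to 1 decimal place: 59.6 L.

59.6 L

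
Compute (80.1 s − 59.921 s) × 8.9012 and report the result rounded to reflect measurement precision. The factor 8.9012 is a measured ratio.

80.1 s − 59.921 s = 20.179 s; the difference is limited to 1 decimal place (3 s.f.).
Carrying full precision, 20.179 × 8.9012 = 179.6173148 s; 8.9012 has 5 s.f., so the result keeps min(3, 5) = 3 s.f.
Rounded to 3 significant figures: 1.80 × 10^2 s.

1.80 × 10^2 s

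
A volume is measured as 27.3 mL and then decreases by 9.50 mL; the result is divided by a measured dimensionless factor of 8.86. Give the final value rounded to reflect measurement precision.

27.3 mL − 9.50 mL = 17.80 mL; the difference is limited to 1 decimal place (3 s.f.).
Carrying full precision, 17.80 ÷ 8.86 = 2.00902934537… mL; 8.86 has 3 s.f., so the result keeps min(3, 3) = 3 s.f.
Rounded to 3 significant figures: 2.01 mL.

2.01 mL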